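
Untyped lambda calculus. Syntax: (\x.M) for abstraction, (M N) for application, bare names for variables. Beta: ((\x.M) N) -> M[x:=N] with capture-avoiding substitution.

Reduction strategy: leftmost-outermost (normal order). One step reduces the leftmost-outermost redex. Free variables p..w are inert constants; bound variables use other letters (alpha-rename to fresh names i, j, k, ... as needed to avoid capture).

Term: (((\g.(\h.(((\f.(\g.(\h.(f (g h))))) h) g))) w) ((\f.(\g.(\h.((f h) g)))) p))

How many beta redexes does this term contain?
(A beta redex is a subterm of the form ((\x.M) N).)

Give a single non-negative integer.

Term: (((\g.(\h.(((\f.(\g.(\h.(f (g h))))) h) g))) w) ((\f.(\g.(\h.((f h) g)))) p))
  Redex: ((\g.(\h.(((\f.(\g.(\h.(f (g h))))) h) g))) w)
  Redex: ((\f.(\g.(\h.(f (g h))))) h)
  Redex: ((\f.(\g.(\h.((f h) g)))) p)
Total redexes: 3

Answer: 3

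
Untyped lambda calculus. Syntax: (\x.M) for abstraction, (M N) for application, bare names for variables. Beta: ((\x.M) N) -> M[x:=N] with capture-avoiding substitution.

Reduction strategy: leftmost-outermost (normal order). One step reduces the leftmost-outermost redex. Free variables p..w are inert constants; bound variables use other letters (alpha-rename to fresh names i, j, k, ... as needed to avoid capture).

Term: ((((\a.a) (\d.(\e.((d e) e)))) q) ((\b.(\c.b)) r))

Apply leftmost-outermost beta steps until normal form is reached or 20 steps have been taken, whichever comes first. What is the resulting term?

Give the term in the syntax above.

Answer: ((q (\c.r)) (\c.r))

Derivation:
Step 0: ((((\a.a) (\d.(\e.((d e) e)))) q) ((\b.(\c.b)) r))
Step 1: (((\d.(\e.((d e) e))) q) ((\b.(\c.b)) r))
Step 2: ((\e.((q e) e)) ((\b.(\c.b)) r))
Step 3: ((q ((\b.(\c.b)) r)) ((\b.(\c.b)) r))
Step 4: ((q (\c.r)) ((\b.(\c.b)) r))
Step 5: ((q (\c.r)) (\c.r))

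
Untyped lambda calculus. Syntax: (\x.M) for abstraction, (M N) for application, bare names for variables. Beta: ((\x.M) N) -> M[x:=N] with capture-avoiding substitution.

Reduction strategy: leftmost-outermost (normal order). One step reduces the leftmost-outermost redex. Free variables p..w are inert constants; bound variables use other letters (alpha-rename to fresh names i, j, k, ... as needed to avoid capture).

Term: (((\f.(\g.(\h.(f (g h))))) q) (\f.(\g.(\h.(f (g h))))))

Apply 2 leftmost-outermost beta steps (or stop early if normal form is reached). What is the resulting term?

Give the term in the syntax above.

Answer: (\h.(q ((\f.(\g.(\h.(f (g h))))) h)))

Derivation:
Step 0: (((\f.(\g.(\h.(f (g h))))) q) (\f.(\g.(\h.(f (g h))))))
Step 1: ((\g.(\h.(q (g h)))) (\f.(\g.(\h.(f (g h))))))
Step 2: (\h.(q ((\f.(\g.(\h.(f (g h))))) h)))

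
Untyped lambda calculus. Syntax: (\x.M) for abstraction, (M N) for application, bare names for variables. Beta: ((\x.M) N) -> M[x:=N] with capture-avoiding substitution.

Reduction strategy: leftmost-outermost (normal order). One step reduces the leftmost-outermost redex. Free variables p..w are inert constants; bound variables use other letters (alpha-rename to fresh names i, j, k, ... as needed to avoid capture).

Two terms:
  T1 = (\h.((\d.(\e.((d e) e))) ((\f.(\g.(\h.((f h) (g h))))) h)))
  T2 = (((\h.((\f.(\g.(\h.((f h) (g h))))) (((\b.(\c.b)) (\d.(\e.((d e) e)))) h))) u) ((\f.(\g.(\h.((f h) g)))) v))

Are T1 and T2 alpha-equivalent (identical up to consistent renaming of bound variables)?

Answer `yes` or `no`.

Answer: no

Derivation:
Term 1: (\h.((\d.(\e.((d e) e))) ((\f.(\g.(\h.((f h) (g h))))) h)))
Term 2: (((\h.((\f.(\g.(\h.((f h) (g h))))) (((\b.(\c.b)) (\d.(\e.((d e) e)))) h))) u) ((\f.(\g.(\h.((f h) g)))) v))
Alpha-equivalence: compare structure up to binder renaming.
Result: False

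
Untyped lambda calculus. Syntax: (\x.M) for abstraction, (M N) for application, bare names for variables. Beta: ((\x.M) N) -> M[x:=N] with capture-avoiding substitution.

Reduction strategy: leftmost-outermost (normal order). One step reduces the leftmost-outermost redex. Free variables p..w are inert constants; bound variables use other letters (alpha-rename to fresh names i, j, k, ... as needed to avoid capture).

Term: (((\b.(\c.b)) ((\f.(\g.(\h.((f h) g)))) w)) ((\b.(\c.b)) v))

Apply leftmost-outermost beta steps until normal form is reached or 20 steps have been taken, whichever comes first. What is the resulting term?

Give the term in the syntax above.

Answer: (\g.(\h.((w h) g)))

Derivation:
Step 0: (((\b.(\c.b)) ((\f.(\g.(\h.((f h) g)))) w)) ((\b.(\c.b)) v))
Step 1: ((\c.((\f.(\g.(\h.((f h) g)))) w)) ((\b.(\c.b)) v))
Step 2: ((\f.(\g.(\h.((f h) g)))) w)
Step 3: (\g.(\h.((w h) g)))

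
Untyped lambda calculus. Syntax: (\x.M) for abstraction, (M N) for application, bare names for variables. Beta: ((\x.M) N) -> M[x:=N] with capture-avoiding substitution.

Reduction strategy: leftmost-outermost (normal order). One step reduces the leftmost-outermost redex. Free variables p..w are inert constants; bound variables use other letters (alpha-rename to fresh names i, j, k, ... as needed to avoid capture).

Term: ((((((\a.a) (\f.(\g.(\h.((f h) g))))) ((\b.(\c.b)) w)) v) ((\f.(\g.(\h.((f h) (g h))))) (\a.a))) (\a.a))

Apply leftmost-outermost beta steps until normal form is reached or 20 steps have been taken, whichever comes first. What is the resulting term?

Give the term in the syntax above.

Answer: ((w v) (\a.a))

Derivation:
Step 0: ((((((\a.a) (\f.(\g.(\h.((f h) g))))) ((\b.(\c.b)) w)) v) ((\f.(\g.(\h.((f h) (g h))))) (\a.a))) (\a.a))
Step 1: (((((\f.(\g.(\h.((f h) g)))) ((\b.(\c.b)) w)) v) ((\f.(\g.(\h.((f h) (g h))))) (\a.a))) (\a.a))
Step 2: ((((\g.(\h.((((\b.(\c.b)) w) h) g))) v) ((\f.(\g.(\h.((f h) (g h))))) (\a.a))) (\a.a))
Step 3: (((\h.((((\b.(\c.b)) w) h) v)) ((\f.(\g.(\h.((f h) (g h))))) (\a.a))) (\a.a))
Step 4: (((((\b.(\c.b)) w) ((\f.(\g.(\h.((f h) (g h))))) (\a.a))) v) (\a.a))
Step 5: ((((\c.w) ((\f.(\g.(\h.((f h) (g h))))) (\a.a))) v) (\a.a))
Step 6: ((w v) (\a.a))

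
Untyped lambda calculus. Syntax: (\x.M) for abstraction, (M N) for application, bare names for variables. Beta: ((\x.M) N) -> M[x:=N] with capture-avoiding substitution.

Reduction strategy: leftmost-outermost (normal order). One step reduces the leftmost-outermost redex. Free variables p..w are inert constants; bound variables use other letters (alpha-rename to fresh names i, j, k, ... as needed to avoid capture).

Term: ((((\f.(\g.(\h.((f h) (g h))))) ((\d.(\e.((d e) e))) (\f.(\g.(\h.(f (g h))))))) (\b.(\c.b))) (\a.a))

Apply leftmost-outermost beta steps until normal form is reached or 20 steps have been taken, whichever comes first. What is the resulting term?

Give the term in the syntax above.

Step 0: ((((\f.(\g.(\h.((f h) (g h))))) ((\d.(\e.((d e) e))) (\f.(\g.(\h.(f (g h))))))) (\b.(\c.b))) (\a.a))
Step 1: (((\g.(\h.((((\d.(\e.((d e) e))) (\f.(\g.(\h.(f (g h)))))) h) (g h)))) (\b.(\c.b))) (\a.a))
Step 2: ((\h.((((\d.(\e.((d e) e))) (\f.(\g.(\h.(f (g h)))))) h) ((\b.(\c.b)) h))) (\a.a))
Step 3: ((((\d.(\e.((d e) e))) (\f.(\g.(\h.(f (g h)))))) (\a.a)) ((\b.(\c.b)) (\a.a)))
Step 4: (((\e.(((\f.(\g.(\h.(f (g h))))) e) e)) (\a.a)) ((\b.(\c.b)) (\a.a)))
Step 5: ((((\f.(\g.(\h.(f (g h))))) (\a.a)) (\a.a)) ((\b.(\c.b)) (\a.a)))
Step 6: (((\g.(\h.((\a.a) (g h)))) (\a.a)) ((\b.(\c.b)) (\a.a)))
Step 7: ((\h.((\a.a) ((\a.a) h))) ((\b.(\c.b)) (\a.a)))
Step 8: ((\a.a) ((\a.a) ((\b.(\c.b)) (\a.a))))
Step 9: ((\a.a) ((\b.(\c.b)) (\a.a)))
Step 10: ((\b.(\c.b)) (\a.a))
Step 11: (\c.(\a.a))

Answer: (\c.(\a.a))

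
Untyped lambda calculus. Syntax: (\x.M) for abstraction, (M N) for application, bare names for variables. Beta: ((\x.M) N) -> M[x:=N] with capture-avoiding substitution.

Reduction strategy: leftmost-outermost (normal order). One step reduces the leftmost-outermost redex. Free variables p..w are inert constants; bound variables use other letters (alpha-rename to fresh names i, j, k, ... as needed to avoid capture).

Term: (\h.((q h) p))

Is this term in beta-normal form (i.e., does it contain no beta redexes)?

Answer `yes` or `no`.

Answer: yes

Derivation:
Term: (\h.((q h) p))
No beta redexes found.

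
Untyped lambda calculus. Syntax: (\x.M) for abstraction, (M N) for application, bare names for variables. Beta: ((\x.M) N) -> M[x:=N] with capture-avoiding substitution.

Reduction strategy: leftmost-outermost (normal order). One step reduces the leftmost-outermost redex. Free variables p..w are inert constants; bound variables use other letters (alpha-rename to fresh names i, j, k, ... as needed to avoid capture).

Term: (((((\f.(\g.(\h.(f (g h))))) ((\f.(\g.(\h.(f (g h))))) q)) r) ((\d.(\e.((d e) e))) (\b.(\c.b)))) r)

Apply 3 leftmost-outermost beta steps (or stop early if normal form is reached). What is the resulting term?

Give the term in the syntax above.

Step 0: (((((\f.(\g.(\h.(f (g h))))) ((\f.(\g.(\h.(f (g h))))) q)) r) ((\d.(\e.((d e) e))) (\b.(\c.b)))) r)
Step 1: ((((\g.(\h.(((\f.(\g.(\h.(f (g h))))) q) (g h)))) r) ((\d.(\e.((d e) e))) (\b.(\c.b)))) r)
Step 2: (((\h.(((\f.(\g.(\h.(f (g h))))) q) (r h))) ((\d.(\e.((d e) e))) (\b.(\c.b)))) r)
Step 3: ((((\f.(\g.(\h.(f (g h))))) q) (r ((\d.(\e.((d e) e))) (\b.(\c.b))))) r)

Answer: ((((\f.(\g.(\h.(f (g h))))) q) (r ((\d.(\e.((d e) e))) (\b.(\c.b))))) r)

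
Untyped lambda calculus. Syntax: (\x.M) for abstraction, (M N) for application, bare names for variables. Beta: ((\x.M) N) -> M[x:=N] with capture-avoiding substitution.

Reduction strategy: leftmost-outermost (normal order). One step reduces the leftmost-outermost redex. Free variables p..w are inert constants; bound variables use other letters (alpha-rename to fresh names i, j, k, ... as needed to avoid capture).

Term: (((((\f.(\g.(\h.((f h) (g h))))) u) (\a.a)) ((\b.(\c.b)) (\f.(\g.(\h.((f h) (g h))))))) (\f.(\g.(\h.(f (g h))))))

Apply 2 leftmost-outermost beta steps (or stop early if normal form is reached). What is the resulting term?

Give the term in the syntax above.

Answer: (((\h.((u h) ((\a.a) h))) ((\b.(\c.b)) (\f.(\g.(\h.((f h) (g h))))))) (\f.(\g.(\h.(f (g h))))))

Derivation:
Step 0: (((((\f.(\g.(\h.((f h) (g h))))) u) (\a.a)) ((\b.(\c.b)) (\f.(\g.(\h.((f h) (g h))))))) (\f.(\g.(\h.(f (g h))))))
Step 1: ((((\g.(\h.((u h) (g h)))) (\a.a)) ((\b.(\c.b)) (\f.(\g.(\h.((f h) (g h))))))) (\f.(\g.(\h.(f (g h))))))
Step 2: (((\h.((u h) ((\a.a) h))) ((\b.(\c.b)) (\f.(\g.(\h.((f h) (g h))))))) (\f.(\g.(\h.(f (g h))))))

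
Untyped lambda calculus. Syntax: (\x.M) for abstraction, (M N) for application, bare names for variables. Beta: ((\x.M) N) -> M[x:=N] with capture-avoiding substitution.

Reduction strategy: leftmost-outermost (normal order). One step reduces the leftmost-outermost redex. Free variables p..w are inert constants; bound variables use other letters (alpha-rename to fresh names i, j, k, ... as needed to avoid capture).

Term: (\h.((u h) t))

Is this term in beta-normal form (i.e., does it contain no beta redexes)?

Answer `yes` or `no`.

Answer: yes

Derivation:
Term: (\h.((u h) t))
No beta redexes found.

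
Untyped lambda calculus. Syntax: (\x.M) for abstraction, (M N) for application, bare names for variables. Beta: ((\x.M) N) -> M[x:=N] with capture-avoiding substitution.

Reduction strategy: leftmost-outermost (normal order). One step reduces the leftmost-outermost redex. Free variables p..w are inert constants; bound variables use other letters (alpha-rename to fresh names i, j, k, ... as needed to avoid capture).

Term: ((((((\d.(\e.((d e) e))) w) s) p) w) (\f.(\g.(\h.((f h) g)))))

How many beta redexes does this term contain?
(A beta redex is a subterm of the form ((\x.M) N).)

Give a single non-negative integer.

Answer: 1

Derivation:
Term: ((((((\d.(\e.((d e) e))) w) s) p) w) (\f.(\g.(\h.((f h) g)))))
  Redex: ((\d.(\e.((d e) e))) w)
Total redexes: 1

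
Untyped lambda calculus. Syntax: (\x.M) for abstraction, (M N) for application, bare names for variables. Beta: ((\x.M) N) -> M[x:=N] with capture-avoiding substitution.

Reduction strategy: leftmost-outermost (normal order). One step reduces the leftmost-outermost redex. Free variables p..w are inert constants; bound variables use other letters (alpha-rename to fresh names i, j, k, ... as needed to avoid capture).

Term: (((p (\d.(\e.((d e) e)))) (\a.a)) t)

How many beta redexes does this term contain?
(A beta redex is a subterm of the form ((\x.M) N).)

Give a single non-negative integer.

Answer: 0

Derivation:
Term: (((p (\d.(\e.((d e) e)))) (\a.a)) t)
  (no redexes)
Total redexes: 0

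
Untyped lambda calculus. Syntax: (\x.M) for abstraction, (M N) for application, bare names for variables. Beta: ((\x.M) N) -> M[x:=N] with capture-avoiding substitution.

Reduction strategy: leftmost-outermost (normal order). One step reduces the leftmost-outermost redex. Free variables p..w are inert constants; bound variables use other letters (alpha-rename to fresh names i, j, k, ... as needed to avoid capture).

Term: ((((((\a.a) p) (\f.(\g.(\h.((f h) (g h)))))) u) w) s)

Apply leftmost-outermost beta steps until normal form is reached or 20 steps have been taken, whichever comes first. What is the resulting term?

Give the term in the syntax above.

Answer: ((((p (\f.(\g.(\h.((f h) (g h)))))) u) w) s)

Derivation:
Step 0: ((((((\a.a) p) (\f.(\g.(\h.((f h) (g h)))))) u) w) s)
Step 1: ((((p (\f.(\g.(\h.((f h) (g h)))))) u) w) s)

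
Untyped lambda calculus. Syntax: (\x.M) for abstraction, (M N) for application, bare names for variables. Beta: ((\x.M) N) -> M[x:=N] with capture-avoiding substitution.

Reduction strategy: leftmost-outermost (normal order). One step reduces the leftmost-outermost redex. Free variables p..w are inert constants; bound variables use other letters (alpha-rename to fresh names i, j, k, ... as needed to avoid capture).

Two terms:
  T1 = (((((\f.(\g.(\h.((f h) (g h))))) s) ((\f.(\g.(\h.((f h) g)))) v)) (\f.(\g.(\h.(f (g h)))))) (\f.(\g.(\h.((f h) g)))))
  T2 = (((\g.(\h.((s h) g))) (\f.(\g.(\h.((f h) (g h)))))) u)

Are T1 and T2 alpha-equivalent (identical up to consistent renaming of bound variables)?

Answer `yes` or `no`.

Answer: no

Derivation:
Term 1: (((((\f.(\g.(\h.((f h) (g h))))) s) ((\f.(\g.(\h.((f h) g)))) v)) (\f.(\g.(\h.(f (g h)))))) (\f.(\g.(\h.((f h) g)))))
Term 2: (((\g.(\h.((s h) g))) (\f.(\g.(\h.((f h) (g h)))))) u)
Alpha-equivalence: compare structure up to binder renaming.
Result: False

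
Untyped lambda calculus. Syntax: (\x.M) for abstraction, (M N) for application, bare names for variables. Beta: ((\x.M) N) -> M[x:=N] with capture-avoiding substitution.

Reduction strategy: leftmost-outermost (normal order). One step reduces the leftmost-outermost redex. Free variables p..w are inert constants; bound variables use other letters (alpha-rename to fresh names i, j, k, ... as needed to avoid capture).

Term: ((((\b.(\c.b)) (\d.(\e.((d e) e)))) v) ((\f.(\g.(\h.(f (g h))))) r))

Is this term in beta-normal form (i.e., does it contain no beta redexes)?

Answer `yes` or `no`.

Answer: no

Derivation:
Term: ((((\b.(\c.b)) (\d.(\e.((d e) e)))) v) ((\f.(\g.(\h.(f (g h))))) r))
Found 2 beta redex(es).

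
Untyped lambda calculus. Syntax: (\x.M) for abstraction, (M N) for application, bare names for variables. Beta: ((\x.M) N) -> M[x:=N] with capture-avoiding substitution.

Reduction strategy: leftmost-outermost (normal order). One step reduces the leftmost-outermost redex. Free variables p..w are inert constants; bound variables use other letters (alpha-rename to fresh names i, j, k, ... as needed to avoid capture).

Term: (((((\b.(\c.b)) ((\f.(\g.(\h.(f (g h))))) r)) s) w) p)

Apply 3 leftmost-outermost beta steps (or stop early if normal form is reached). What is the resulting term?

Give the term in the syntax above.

Answer: (((\g.(\h.(r (g h)))) w) p)

Derivation:
Step 0: (((((\b.(\c.b)) ((\f.(\g.(\h.(f (g h))))) r)) s) w) p)
Step 1: ((((\c.((\f.(\g.(\h.(f (g h))))) r)) s) w) p)
Step 2: ((((\f.(\g.(\h.(f (g h))))) r) w) p)
Step 3: (((\g.(\h.(r (g h)))) w) p)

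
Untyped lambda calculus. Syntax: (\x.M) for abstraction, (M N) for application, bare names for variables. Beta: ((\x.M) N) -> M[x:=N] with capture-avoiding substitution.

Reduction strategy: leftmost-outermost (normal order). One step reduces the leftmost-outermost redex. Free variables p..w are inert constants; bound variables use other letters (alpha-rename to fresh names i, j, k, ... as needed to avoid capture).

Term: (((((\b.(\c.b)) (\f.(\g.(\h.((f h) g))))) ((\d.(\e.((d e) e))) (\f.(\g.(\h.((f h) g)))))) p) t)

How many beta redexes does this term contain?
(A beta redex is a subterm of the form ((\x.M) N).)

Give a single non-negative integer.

Answer: 2

Derivation:
Term: (((((\b.(\c.b)) (\f.(\g.(\h.((f h) g))))) ((\d.(\e.((d e) e))) (\f.(\g.(\h.((f h) g)))))) p) t)
  Redex: ((\b.(\c.b)) (\f.(\g.(\h.((f h) g)))))
  Redex: ((\d.(\e.((d e) e))) (\f.(\g.(\h.((f h) g)))))
Total redexes: 2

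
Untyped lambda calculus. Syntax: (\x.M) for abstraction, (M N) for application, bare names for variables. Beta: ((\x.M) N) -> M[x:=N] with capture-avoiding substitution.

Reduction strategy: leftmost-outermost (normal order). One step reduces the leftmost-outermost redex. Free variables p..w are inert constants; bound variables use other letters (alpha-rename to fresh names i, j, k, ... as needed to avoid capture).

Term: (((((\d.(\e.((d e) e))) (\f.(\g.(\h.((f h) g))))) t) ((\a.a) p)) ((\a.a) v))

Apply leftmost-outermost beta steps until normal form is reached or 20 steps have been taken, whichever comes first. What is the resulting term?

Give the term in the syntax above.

Step 0: (((((\d.(\e.((d e) e))) (\f.(\g.(\h.((f h) g))))) t) ((\a.a) p)) ((\a.a) v))
Step 1: ((((\e.(((\f.(\g.(\h.((f h) g)))) e) e)) t) ((\a.a) p)) ((\a.a) v))
Step 2: (((((\f.(\g.(\h.((f h) g)))) t) t) ((\a.a) p)) ((\a.a) v))
Step 3: ((((\g.(\h.((t h) g))) t) ((\a.a) p)) ((\a.a) v))
Step 4: (((\h.((t h) t)) ((\a.a) p)) ((\a.a) v))
Step 5: (((t ((\a.a) p)) t) ((\a.a) v))
Step 6: (((t p) t) ((\a.a) v))
Step 7: (((t p) t) v)

Answer: (((t p) t) v)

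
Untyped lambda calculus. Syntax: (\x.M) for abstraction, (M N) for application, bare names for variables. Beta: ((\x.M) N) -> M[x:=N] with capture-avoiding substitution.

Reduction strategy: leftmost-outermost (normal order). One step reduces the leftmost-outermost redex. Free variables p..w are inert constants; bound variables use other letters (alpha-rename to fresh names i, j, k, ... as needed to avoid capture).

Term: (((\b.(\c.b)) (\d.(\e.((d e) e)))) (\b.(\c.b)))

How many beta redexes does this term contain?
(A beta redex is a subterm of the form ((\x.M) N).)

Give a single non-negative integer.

Term: (((\b.(\c.b)) (\d.(\e.((d e) e)))) (\b.(\c.b)))
  Redex: ((\b.(\c.b)) (\d.(\e.((d e) e))))
Total redexes: 1

Answer: 1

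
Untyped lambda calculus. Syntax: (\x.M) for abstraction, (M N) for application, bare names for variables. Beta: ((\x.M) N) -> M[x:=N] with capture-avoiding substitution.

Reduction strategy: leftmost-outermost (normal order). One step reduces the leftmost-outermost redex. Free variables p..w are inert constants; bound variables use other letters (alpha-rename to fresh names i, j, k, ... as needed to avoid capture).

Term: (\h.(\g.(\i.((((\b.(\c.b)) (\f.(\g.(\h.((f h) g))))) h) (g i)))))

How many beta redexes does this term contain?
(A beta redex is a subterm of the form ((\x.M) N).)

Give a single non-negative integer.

Answer: 1

Derivation:
Term: (\h.(\g.(\i.((((\b.(\c.b)) (\f.(\g.(\h.((f h) g))))) h) (g i)))))
  Redex: ((\b.(\c.b)) (\f.(\g.(\h.((f h) g)))))
Total redexes: 1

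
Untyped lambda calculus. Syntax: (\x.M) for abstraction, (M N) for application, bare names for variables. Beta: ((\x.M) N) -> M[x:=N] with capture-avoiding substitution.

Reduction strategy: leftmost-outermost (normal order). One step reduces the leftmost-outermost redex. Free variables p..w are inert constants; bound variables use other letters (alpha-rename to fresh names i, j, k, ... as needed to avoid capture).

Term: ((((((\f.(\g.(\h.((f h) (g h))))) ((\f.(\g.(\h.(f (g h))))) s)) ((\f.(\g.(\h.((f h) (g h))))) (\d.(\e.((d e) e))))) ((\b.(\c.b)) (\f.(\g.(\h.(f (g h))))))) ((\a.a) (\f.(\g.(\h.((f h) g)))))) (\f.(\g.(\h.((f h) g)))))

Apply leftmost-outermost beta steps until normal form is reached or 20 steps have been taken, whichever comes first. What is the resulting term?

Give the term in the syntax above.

Answer: (((s (\f.(\g.(\h.(f (g h)))))) (\f.(\g.(\h.((f h) g))))) (\f.(\g.(\h.((f h) g)))))

Derivation:
Step 0: ((((((\f.(\g.(\h.((f h) (g h))))) ((\f.(\g.(\h.(f (g h))))) s)) ((\f.(\g.(\h.((f h) (g h))))) (\d.(\e.((d e) e))))) ((\b.(\c.b)) (\f.(\g.(\h.(f (g h))))))) ((\a.a) (\f.(\g.(\h.((f h) g)))))) (\f.(\g.(\h.((f h) g)))))
Step 1: (((((\g.(\h.((((\f.(\g.(\h.(f (g h))))) s) h) (g h)))) ((\f.(\g.(\h.((f h) (g h))))) (\d.(\e.((d e) e))))) ((\b.(\c.b)) (\f.(\g.(\h.(f (g h))))))) ((\a.a) (\f.(\g.(\h.((f h) g)))))) (\f.(\g.(\h.((f h) g)))))
Step 2: ((((\h.((((\f.(\g.(\h.(f (g h))))) s) h) (((\f.(\g.(\h.((f h) (g h))))) (\d.(\e.((d e) e)))) h))) ((\b.(\c.b)) (\f.(\g.(\h.(f (g h))))))) ((\a.a) (\f.(\g.(\h.((f h) g)))))) (\f.(\g.(\h.((f h) g)))))
Step 3: ((((((\f.(\g.(\h.(f (g h))))) s) ((\b.(\c.b)) (\f.(\g.(\h.(f (g h))))))) (((\f.(\g.(\h.((f h) (g h))))) (\d.(\e.((d e) e)))) ((\b.(\c.b)) (\f.(\g.(\h.(f (g h)))))))) ((\a.a) (\f.(\g.(\h.((f h) g)))))) (\f.(\g.(\h.((f h) g)))))
Step 4: (((((\g.(\h.(s (g h)))) ((\b.(\c.b)) (\f.(\g.(\h.(f (g h))))))) (((\f.(\g.(\h.((f h) (g h))))) (\d.(\e.((d e) e)))) ((\b.(\c.b)) (\f.(\g.(\h.(f (g h)))))))) ((\a.a) (\f.(\g.(\h.((f h) g)))))) (\f.(\g.(\h.((f h) g)))))
Step 5: ((((\h.(s (((\b.(\c.b)) (\f.(\g.(\h.(f (g h)))))) h))) (((\f.(\g.(\h.((f h) (g h))))) (\d.(\e.((d e) e)))) ((\b.(\c.b)) (\f.(\g.(\h.(f (g h)))))))) ((\a.a) (\f.(\g.(\h.((f h) g)))))) (\f.(\g.(\h.((f h) g)))))
Step 6: (((s (((\b.(\c.b)) (\f.(\g.(\h.(f (g h)))))) (((\f.(\g.(\h.((f h) (g h))))) (\d.(\e.((d e) e)))) ((\b.(\c.b)) (\f.(\g.(\h.(f (g h))))))))) ((\a.a) (\f.(\g.(\h.((f h) g)))))) (\f.(\g.(\h.((f h) g)))))
Step 7: (((s ((\c.(\f.(\g.(\h.(f (g h)))))) (((\f.(\g.(\h.((f h) (g h))))) (\d.(\e.((d e) e)))) ((\b.(\c.b)) (\f.(\g.(\h.(f (g h))))))))) ((\a.a) (\f.(\g.(\h.((f h) g)))))) (\f.(\g.(\h.((f h) g)))))
Step 8: (((s (\f.(\g.(\h.(f (g h)))))) ((\a.a) (\f.(\g.(\h.((f h) g)))))) (\f.(\g.(\h.((f h) g)))))
Step 9: (((s (\f.(\g.(\h.(f (g h)))))) (\f.(\g.(\h.((f h) g))))) (\f.(\g.(\h.((f h) g)))))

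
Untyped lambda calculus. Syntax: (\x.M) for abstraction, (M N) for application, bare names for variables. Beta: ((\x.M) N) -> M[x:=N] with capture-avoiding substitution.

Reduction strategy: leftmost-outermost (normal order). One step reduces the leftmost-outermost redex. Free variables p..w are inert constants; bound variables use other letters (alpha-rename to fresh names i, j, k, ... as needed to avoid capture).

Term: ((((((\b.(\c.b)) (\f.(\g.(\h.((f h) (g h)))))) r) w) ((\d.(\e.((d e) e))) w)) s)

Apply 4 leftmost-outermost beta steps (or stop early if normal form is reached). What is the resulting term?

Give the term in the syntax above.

Step 0: ((((((\b.(\c.b)) (\f.(\g.(\h.((f h) (g h)))))) r) w) ((\d.(\e.((d e) e))) w)) s)
Step 1: (((((\c.(\f.(\g.(\h.((f h) (g h)))))) r) w) ((\d.(\e.((d e) e))) w)) s)
Step 2: ((((\f.(\g.(\h.((f h) (g h))))) w) ((\d.(\e.((d e) e))) w)) s)
Step 3: (((\g.(\h.((w h) (g h)))) ((\d.(\e.((d e) e))) w)) s)
Step 4: ((\h.((w h) (((\d.(\e.((d e) e))) w) h))) s)

Answer: ((\h.((w h) (((\d.(\e.((d e) e))) w) h))) s)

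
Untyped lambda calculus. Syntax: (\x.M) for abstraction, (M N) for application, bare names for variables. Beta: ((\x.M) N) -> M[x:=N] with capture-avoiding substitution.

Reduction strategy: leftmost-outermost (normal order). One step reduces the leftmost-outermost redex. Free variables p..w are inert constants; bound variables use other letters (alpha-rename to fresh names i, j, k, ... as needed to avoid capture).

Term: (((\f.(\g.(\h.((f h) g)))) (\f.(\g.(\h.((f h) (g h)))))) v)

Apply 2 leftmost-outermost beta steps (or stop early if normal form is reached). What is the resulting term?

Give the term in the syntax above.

Step 0: (((\f.(\g.(\h.((f h) g)))) (\f.(\g.(\h.((f h) (g h)))))) v)
Step 1: ((\g.(\h.(((\f.(\g.(\h.((f h) (g h))))) h) g))) v)
Step 2: (\h.(((\f.(\g.(\h.((f h) (g h))))) h) v))

Answer: (\h.(((\f.(\g.(\h.((f h) (g h))))) h) v))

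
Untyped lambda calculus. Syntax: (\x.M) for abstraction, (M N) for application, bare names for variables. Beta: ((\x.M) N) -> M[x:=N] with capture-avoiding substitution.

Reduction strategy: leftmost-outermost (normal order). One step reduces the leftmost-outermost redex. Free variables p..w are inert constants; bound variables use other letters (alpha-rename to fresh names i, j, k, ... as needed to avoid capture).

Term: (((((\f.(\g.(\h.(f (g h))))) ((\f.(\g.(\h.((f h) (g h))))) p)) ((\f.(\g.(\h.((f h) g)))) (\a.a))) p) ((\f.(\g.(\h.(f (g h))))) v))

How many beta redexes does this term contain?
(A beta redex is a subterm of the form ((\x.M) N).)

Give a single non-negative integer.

Answer: 4

Derivation:
Term: (((((\f.(\g.(\h.(f (g h))))) ((\f.(\g.(\h.((f h) (g h))))) p)) ((\f.(\g.(\h.((f h) g)))) (\a.a))) p) ((\f.(\g.(\h.(f (g h))))) v))
  Redex: ((\f.(\g.(\h.(f (g h))))) ((\f.(\g.(\h.((f h) (g h))))) p))
  Redex: ((\f.(\g.(\h.((f h) (g h))))) p)
  Redex: ((\f.(\g.(\h.((f h) g)))) (\a.a))
  Redex: ((\f.(\g.(\h.(f (g h))))) v)
Total redexes: 4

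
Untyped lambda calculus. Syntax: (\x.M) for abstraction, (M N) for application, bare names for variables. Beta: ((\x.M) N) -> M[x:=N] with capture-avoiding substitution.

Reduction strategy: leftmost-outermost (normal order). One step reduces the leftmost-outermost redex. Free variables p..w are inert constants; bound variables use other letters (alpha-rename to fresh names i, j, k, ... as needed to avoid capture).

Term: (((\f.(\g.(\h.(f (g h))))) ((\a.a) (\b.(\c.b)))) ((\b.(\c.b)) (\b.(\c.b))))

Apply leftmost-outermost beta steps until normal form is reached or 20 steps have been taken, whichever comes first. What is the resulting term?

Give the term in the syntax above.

Step 0: (((\f.(\g.(\h.(f (g h))))) ((\a.a) (\b.(\c.b)))) ((\b.(\c.b)) (\b.(\c.b))))
Step 1: ((\g.(\h.(((\a.a) (\b.(\c.b))) (g h)))) ((\b.(\c.b)) (\b.(\c.b))))
Step 2: (\h.(((\a.a) (\b.(\c.b))) (((\b.(\c.b)) (\b.(\c.b))) h)))
Step 3: (\h.((\b.(\c.b)) (((\b.(\c.b)) (\b.(\c.b))) h)))
Step 4: (\h.(\c.(((\b.(\c.b)) (\b.(\c.b))) h)))
Step 5: (\h.(\c.((\c.(\b.(\c.b))) h)))
Step 6: (\h.(\c.(\b.(\c.b))))

Answer: (\h.(\c.(\b.(\c.b))))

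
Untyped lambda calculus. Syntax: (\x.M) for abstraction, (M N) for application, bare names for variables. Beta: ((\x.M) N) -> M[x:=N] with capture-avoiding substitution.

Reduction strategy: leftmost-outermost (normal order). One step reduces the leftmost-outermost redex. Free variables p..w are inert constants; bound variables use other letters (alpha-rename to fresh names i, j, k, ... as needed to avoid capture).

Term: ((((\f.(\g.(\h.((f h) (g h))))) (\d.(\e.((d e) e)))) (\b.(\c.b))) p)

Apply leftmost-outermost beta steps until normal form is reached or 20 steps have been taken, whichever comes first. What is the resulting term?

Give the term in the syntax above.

Answer: ((p (\c.p)) (\c.p))

Derivation:
Step 0: ((((\f.(\g.(\h.((f h) (g h))))) (\d.(\e.((d e) e)))) (\b.(\c.b))) p)
Step 1: (((\g.(\h.(((\d.(\e.((d e) e))) h) (g h)))) (\b.(\c.b))) p)
Step 2: ((\h.(((\d.(\e.((d e) e))) h) ((\b.(\c.b)) h))) p)
Step 3: (((\d.(\e.((d e) e))) p) ((\b.(\c.b)) p))
Step 4: ((\e.((p e) e)) ((\b.(\c.b)) p))
Step 5: ((p ((\b.(\c.b)) p)) ((\b.(\c.b)) p))
Step 6: ((p (\c.p)) ((\b.(\c.b)) p))
Step 7: ((p (\c.p)) (\c.p))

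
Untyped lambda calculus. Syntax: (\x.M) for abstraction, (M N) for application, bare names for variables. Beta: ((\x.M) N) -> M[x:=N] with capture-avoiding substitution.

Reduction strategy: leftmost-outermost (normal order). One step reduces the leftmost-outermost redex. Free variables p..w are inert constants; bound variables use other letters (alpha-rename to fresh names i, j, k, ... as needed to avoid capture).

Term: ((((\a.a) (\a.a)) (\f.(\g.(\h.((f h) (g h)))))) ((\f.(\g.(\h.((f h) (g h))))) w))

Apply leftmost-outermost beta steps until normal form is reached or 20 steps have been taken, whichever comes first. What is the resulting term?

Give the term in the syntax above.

Step 0: ((((\a.a) (\a.a)) (\f.(\g.(\h.((f h) (g h)))))) ((\f.(\g.(\h.((f h) (g h))))) w))
Step 1: (((\a.a) (\f.(\g.(\h.((f h) (g h)))))) ((\f.(\g.(\h.((f h) (g h))))) w))
Step 2: ((\f.(\g.(\h.((f h) (g h))))) ((\f.(\g.(\h.((f h) (g h))))) w))
Step 3: (\g.(\h.((((\f.(\g.(\h.((f h) (g h))))) w) h) (g h))))
Step 4: (\g.(\h.(((\g.(\h.((w h) (g h)))) h) (g h))))
Step 5: (\g.(\h.((\i.((w i) (h i))) (g h))))
Step 6: (\g.(\h.((w (g h)) (h (g h)))))

Answer: (\g.(\h.((w (g h)) (h (g h)))))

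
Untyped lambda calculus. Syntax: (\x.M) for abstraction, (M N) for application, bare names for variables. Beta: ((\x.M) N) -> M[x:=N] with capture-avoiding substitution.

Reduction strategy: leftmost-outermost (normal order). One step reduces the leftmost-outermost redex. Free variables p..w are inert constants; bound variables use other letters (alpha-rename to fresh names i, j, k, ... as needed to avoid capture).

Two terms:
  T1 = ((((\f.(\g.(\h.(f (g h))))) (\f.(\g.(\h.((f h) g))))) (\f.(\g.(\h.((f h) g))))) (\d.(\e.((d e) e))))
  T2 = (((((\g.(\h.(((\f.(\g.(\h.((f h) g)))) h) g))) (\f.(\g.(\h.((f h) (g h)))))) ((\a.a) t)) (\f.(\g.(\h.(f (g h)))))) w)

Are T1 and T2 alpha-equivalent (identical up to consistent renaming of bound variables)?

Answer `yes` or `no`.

Answer: no

Derivation:
Term 1: ((((\f.(\g.(\h.(f (g h))))) (\f.(\g.(\h.((f h) g))))) (\f.(\g.(\h.((f h) g))))) (\d.(\e.((d e) e))))
Term 2: (((((\g.(\h.(((\f.(\g.(\h.((f h) g)))) h) g))) (\f.(\g.(\h.((f h) (g h)))))) ((\a.a) t)) (\f.(\g.(\h.(f (g h)))))) w)
Alpha-equivalence: compare structure up to binder renaming.
Result: False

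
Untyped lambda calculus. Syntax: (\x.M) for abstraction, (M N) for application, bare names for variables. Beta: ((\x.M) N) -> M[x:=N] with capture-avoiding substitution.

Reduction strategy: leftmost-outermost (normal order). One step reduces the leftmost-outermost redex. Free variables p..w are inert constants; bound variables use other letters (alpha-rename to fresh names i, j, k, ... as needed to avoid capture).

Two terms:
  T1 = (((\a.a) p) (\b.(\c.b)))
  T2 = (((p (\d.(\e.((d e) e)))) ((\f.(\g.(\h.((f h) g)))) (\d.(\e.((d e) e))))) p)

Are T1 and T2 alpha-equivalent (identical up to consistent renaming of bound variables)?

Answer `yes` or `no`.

Term 1: (((\a.a) p) (\b.(\c.b)))
Term 2: (((p (\d.(\e.((d e) e)))) ((\f.(\g.(\h.((f h) g)))) (\d.(\e.((d e) e))))) p)
Alpha-equivalence: compare structure up to binder renaming.
Result: False

Answer: no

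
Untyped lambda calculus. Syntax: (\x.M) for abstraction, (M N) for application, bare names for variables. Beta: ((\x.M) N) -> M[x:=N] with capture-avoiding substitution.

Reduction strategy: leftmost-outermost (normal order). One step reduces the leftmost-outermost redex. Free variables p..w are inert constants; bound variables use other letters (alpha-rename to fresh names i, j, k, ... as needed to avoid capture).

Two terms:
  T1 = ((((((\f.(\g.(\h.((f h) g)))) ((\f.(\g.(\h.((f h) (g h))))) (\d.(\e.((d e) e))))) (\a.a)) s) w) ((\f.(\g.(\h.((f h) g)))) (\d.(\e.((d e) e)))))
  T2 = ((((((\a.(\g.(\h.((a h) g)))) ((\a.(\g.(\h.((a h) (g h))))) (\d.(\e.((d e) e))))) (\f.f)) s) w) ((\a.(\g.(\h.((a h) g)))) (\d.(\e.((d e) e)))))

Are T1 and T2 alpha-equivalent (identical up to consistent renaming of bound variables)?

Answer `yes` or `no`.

Term 1: ((((((\f.(\g.(\h.((f h) g)))) ((\f.(\g.(\h.((f h) (g h))))) (\d.(\e.((d e) e))))) (\a.a)) s) w) ((\f.(\g.(\h.((f h) g)))) (\d.(\e.((d e) e)))))
Term 2: ((((((\a.(\g.(\h.((a h) g)))) ((\a.(\g.(\h.((a h) (g h))))) (\d.(\e.((d e) e))))) (\f.f)) s) w) ((\a.(\g.(\h.((a h) g)))) (\d.(\e.((d e) e)))))
Alpha-equivalence: compare structure up to binder renaming.
Result: True

Answer: yes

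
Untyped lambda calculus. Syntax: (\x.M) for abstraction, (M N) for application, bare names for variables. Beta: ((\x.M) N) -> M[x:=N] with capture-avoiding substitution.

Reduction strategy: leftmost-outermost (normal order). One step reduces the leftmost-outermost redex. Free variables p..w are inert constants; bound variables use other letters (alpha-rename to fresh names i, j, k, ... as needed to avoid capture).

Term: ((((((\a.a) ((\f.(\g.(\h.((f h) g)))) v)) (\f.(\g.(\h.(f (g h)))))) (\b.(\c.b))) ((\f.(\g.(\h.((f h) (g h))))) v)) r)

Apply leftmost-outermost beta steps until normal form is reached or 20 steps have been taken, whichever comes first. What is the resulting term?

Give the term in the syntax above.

Step 0: ((((((\a.a) ((\f.(\g.(\h.((f h) g)))) v)) (\f.(\g.(\h.(f (g h)))))) (\b.(\c.b))) ((\f.(\g.(\h.((f h) (g h))))) v)) r)
Step 1: ((((((\f.(\g.(\h.((f h) g)))) v) (\f.(\g.(\h.(f (g h)))))) (\b.(\c.b))) ((\f.(\g.(\h.((f h) (g h))))) v)) r)
Step 2: (((((\g.(\h.((v h) g))) (\f.(\g.(\h.(f (g h)))))) (\b.(\c.b))) ((\f.(\g.(\h.((f h) (g h))))) v)) r)
Step 3: ((((\h.((v h) (\f.(\g.(\h.(f (g h))))))) (\b.(\c.b))) ((\f.(\g.(\h.((f h) (g h))))) v)) r)
Step 4: ((((v (\b.(\c.b))) (\f.(\g.(\h.(f (g h)))))) ((\f.(\g.(\h.((f h) (g h))))) v)) r)
Step 5: ((((v (\b.(\c.b))) (\f.(\g.(\h.(f (g h)))))) (\g.(\h.((v h) (g h))))) r)

Answer: ((((v (\b.(\c.b))) (\f.(\g.(\h.(f (g h)))))) (\g.(\h.((v h) (g h))))) r)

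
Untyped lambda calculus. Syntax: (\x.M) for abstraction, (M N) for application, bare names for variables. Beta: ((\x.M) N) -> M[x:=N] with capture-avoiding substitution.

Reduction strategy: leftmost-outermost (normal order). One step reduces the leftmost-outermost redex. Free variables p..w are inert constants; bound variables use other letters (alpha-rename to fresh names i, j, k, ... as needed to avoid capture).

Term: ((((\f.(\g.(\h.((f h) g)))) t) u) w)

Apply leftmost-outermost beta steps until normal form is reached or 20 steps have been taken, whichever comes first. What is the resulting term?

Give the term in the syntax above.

Answer: ((t w) u)

Derivation:
Step 0: ((((\f.(\g.(\h.((f h) g)))) t) u) w)
Step 1: (((\g.(\h.((t h) g))) u) w)
Step 2: ((\h.((t h) u)) w)
Step 3: ((t w) u)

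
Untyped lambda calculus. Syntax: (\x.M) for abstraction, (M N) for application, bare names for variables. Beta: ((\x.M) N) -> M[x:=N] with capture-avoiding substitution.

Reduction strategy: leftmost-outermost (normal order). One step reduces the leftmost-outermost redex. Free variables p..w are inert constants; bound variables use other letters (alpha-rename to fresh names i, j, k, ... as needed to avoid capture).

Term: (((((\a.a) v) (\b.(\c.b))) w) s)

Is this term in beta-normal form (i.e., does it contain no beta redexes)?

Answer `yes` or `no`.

Answer: no

Derivation:
Term: (((((\a.a) v) (\b.(\c.b))) w) s)
Found 1 beta redex(es).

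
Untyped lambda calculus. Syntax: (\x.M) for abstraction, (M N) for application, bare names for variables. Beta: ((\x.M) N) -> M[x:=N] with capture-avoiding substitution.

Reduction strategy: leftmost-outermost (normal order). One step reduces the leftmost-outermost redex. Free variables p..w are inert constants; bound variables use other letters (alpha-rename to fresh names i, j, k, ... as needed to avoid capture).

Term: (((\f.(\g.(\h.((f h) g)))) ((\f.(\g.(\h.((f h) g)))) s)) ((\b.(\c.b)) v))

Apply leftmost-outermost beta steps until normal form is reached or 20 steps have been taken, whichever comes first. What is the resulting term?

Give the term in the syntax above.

Answer: (\h.((s (\c.v)) h))

Derivation:
Step 0: (((\f.(\g.(\h.((f h) g)))) ((\f.(\g.(\h.((f h) g)))) s)) ((\b.(\c.b)) v))
Step 1: ((\g.(\h.((((\f.(\g.(\h.((f h) g)))) s) h) g))) ((\b.(\c.b)) v))
Step 2: (\h.((((\f.(\g.(\h.((f h) g)))) s) h) ((\b.(\c.b)) v)))
Step 3: (\h.(((\g.(\h.((s h) g))) h) ((\b.(\c.b)) v)))
Step 4: (\h.((\i.((s i) h)) ((\b.(\c.b)) v)))
Step 5: (\h.((s ((\b.(\c.b)) v)) h))
Step 6: (\h.((s (\c.v)) h))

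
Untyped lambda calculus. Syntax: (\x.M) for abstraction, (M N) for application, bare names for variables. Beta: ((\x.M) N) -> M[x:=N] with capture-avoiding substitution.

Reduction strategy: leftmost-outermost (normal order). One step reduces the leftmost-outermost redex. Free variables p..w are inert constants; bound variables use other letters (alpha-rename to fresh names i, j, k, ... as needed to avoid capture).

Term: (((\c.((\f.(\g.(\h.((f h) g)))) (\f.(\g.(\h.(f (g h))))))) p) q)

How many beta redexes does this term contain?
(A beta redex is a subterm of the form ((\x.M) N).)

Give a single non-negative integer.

Answer: 2

Derivation:
Term: (((\c.((\f.(\g.(\h.((f h) g)))) (\f.(\g.(\h.(f (g h))))))) p) q)
  Redex: ((\c.((\f.(\g.(\h.((f h) g)))) (\f.(\g.(\h.(f (g h))))))) p)
  Redex: ((\f.(\g.(\h.((f h) g)))) (\f.(\g.(\h.(f (g h))))))
Total redexes: 2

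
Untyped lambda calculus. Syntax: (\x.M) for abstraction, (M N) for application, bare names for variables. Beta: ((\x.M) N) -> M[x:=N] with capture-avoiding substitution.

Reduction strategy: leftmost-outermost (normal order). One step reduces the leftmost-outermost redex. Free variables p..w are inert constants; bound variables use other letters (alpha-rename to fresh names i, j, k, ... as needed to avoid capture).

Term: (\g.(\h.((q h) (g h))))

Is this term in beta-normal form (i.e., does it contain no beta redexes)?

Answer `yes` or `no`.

Term: (\g.(\h.((q h) (g h))))
No beta redexes found.

Answer: yes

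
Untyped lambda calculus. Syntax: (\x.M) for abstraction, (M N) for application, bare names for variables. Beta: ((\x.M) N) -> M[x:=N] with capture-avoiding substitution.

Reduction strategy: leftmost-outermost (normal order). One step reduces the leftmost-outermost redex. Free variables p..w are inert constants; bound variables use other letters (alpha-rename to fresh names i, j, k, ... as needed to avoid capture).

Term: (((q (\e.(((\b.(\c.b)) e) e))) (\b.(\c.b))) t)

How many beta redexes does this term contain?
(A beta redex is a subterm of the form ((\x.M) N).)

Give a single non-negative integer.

Term: (((q (\e.(((\b.(\c.b)) e) e))) (\b.(\c.b))) t)
  Redex: ((\b.(\c.b)) e)
Total redexes: 1

Answer: 1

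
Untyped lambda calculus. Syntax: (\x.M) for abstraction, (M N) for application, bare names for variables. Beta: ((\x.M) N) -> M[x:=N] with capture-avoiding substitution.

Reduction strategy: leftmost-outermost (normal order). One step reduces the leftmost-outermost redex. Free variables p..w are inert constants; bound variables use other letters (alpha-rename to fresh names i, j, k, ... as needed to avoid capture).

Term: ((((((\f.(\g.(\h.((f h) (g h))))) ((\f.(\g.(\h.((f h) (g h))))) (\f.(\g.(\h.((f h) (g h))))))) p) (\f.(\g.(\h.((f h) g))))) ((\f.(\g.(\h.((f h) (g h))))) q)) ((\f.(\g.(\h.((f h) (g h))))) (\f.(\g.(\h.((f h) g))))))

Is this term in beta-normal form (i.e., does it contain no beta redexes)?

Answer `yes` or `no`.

Answer: no

Derivation:
Term: ((((((\f.(\g.(\h.((f h) (g h))))) ((\f.(\g.(\h.((f h) (g h))))) (\f.(\g.(\h.((f h) (g h))))))) p) (\f.(\g.(\h.((f h) g))))) ((\f.(\g.(\h.((f h) (g h))))) q)) ((\f.(\g.(\h.((f h) (g h))))) (\f.(\g.(\h.((f h) g))))))
Found 4 beta redex(es).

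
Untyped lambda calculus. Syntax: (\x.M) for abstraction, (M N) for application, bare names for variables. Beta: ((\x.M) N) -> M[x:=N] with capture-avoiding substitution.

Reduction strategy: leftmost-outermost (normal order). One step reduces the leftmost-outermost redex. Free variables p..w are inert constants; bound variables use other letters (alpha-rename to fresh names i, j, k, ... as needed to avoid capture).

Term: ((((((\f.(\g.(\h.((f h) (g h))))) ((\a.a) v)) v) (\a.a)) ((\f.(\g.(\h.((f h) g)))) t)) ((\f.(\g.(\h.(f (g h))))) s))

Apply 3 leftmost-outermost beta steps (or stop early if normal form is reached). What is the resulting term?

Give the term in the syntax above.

Step 0: ((((((\f.(\g.(\h.((f h) (g h))))) ((\a.a) v)) v) (\a.a)) ((\f.(\g.(\h.((f h) g)))) t)) ((\f.(\g.(\h.(f (g h))))) s))
Step 1: (((((\g.(\h.((((\a.a) v) h) (g h)))) v) (\a.a)) ((\f.(\g.(\h.((f h) g)))) t)) ((\f.(\g.(\h.(f (g h))))) s))
Step 2: ((((\h.((((\a.a) v) h) (v h))) (\a.a)) ((\f.(\g.(\h.((f h) g)))) t)) ((\f.(\g.(\h.(f (g h))))) s))
Step 3: ((((((\a.a) v) (\a.a)) (v (\a.a))) ((\f.(\g.(\h.((f h) g)))) t)) ((\f.(\g.(\h.(f (g h))))) s))

Answer: ((((((\a.a) v) (\a.a)) (v (\a.a))) ((\f.(\g.(\h.((f h) g)))) t)) ((\f.(\g.(\h.(f (g h))))) s))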